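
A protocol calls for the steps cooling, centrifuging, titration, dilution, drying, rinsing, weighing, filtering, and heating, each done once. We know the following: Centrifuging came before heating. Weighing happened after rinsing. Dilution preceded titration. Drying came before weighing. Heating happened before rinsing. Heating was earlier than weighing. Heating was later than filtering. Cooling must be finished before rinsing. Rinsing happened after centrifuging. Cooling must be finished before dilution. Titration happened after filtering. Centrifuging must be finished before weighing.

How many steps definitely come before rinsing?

4

Directly stated before rinsing: centrifuging, cooling, and heating.
Filtering reaches rinsing via filtering → heating → rinsing.
No chain forces weighing (or any of the others) ahead of rinsing.
That's centrifuging, cooling, filtering, and heating — 4 in all.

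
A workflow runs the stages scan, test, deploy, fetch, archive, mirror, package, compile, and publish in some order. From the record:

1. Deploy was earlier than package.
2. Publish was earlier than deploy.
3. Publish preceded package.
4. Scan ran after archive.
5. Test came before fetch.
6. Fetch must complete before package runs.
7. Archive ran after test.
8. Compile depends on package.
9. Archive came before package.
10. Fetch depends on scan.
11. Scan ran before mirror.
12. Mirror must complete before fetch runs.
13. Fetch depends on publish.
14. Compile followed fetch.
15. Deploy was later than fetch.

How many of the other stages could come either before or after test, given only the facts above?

Forced after test: archive, compile, deploy, fetch, mirror, package, and scan.
That leaves publish with no forced order relative to test — 1.

1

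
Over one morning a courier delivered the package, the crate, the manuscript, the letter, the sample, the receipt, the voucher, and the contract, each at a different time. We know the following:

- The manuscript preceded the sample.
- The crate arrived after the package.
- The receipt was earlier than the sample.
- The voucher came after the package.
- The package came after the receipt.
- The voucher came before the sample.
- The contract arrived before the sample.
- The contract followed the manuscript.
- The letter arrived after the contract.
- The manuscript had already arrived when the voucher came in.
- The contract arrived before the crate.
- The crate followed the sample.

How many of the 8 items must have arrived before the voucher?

3

Directly stated before the voucher: the manuscript and the package.
The receipt reaches the voucher via the receipt → the package → the voucher.
That's the manuscript, the package, and the receipt — 3 in all.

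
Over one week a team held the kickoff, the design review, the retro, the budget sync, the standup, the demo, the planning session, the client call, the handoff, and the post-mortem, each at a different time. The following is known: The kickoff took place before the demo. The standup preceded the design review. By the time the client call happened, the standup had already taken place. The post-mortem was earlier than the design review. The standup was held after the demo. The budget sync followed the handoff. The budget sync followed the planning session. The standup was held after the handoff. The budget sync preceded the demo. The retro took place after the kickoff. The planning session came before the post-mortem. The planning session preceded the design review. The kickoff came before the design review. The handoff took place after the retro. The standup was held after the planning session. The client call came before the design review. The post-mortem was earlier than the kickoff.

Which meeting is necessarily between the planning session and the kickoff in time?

Tracing the constraints gives the planning session → the post-mortem → the kickoff, so the post-mortem sits after the planning session and before the kickoff.
No other meeting is forced both after the planning session and before the kickoff.

the post-mortem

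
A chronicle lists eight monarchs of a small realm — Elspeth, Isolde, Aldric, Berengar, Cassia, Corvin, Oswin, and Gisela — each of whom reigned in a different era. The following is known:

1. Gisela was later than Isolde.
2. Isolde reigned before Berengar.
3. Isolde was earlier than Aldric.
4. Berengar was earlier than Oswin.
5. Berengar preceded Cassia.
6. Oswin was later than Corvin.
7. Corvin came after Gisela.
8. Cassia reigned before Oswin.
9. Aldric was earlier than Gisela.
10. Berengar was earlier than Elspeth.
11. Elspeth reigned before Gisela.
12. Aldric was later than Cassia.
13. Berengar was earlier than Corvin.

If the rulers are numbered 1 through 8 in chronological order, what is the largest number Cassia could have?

Cassia must come before Aldric, Corvin, Gisela, and Oswin — 4 rulers forced after them.
Everything else can be placed before Cassia in some valid order, so Cassia can sit as late as position 8 − 4 = 4.

4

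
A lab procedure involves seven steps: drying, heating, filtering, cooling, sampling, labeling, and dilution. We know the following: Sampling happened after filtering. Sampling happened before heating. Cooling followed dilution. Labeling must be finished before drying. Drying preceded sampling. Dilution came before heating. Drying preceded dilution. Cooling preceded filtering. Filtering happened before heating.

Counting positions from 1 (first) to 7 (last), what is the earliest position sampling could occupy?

6

Cooling, dilution, drying, filtering, and labeling must all come before sampling — 5 forced predecessors.
Nothing else is forced ahead of sampling, so its earliest slot is position 5 + 1 = 6.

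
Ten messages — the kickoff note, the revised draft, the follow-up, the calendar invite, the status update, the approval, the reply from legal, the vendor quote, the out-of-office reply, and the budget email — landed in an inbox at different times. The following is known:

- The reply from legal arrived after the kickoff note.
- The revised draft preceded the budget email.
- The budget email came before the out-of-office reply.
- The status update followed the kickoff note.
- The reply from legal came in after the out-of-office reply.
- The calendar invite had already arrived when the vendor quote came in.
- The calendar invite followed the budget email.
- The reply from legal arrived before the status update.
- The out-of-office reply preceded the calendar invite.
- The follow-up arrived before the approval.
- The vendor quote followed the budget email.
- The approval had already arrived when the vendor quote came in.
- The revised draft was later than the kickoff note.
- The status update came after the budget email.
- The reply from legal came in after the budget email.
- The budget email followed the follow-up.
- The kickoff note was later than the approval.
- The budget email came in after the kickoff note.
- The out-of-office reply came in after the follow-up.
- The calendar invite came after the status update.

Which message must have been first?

the follow-up

The follow-up has a chain of constraints placing it before every other message, so the follow-up must be first.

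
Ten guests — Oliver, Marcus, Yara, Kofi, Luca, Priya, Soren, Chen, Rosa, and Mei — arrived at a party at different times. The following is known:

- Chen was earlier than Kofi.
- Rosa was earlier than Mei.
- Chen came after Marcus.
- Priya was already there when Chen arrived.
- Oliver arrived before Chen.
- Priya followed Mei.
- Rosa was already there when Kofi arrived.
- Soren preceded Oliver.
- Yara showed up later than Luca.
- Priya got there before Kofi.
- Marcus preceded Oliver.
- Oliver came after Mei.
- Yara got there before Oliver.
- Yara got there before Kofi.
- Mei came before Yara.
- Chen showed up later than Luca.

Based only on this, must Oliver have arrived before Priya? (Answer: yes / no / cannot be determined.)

cannot be determined

No chain of stated constraints runs from Oliver to Priya, and none runs from Priya to Oliver either.
So the relative order of Oliver and Priya is not fixed by the given facts.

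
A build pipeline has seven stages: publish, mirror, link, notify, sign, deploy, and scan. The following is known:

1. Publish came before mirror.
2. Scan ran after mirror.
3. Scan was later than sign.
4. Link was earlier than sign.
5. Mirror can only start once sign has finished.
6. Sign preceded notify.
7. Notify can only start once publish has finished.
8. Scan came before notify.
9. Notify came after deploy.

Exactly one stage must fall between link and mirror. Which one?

Tracing the constraints gives link → sign → mirror, so sign sits after link and before mirror.
No other stage is forced both after link and before mirror.

sign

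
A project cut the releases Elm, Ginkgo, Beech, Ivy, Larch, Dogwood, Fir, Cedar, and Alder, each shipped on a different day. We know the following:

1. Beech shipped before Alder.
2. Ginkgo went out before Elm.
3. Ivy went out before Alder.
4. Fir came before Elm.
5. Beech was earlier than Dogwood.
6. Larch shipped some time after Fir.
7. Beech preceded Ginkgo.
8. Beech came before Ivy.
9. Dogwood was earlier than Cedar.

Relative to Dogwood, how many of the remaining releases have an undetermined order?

Forced before Dogwood: Beech; forced after Dogwood: Cedar.
That leaves Alder, Elm, Fir, Ginkgo, Ivy, and Larch with no forced order relative to Dogwood — 6.

6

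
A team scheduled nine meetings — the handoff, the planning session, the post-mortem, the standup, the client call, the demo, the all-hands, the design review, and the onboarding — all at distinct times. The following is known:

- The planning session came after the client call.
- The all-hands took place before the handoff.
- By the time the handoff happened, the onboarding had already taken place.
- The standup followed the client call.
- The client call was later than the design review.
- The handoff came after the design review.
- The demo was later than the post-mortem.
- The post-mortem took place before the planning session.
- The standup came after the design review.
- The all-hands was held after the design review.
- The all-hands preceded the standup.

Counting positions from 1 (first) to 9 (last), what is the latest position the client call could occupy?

The client call must come before the planning session and the standup — 2 meetings forced after it.
Everything else can be placed before the client call in some valid order, so the client call can sit as late as position 9 − 2 = 7.

7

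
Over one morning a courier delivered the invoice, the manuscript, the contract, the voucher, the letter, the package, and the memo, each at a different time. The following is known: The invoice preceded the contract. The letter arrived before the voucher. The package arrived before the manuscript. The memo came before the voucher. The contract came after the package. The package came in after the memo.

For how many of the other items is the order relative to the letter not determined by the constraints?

5

Forced after the letter: the voucher.
That leaves the contract, the invoice, the manuscript, the memo, and the package with no forced order relative to the letter — 5.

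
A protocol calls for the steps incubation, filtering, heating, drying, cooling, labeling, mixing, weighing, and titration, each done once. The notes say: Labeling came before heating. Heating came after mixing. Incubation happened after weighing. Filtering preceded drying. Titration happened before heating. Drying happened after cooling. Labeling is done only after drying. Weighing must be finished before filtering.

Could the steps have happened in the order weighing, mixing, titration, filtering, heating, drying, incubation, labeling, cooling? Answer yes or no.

The constraints require labeling before heating, but in the proposed sequence heating appears ahead of labeling. That one violation is enough.

no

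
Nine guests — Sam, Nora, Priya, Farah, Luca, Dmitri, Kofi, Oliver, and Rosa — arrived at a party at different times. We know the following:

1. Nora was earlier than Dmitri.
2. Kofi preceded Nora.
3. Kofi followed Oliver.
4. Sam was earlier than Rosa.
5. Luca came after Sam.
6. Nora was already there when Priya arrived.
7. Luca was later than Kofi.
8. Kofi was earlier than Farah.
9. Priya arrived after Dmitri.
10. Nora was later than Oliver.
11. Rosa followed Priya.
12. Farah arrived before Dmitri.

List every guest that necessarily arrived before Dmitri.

Directly stated before Dmitri: Farah and Nora.
Kofi reaches Dmitri via Kofi → Farah → Dmitri.
Oliver reaches Dmitri via Oliver → Nora → Dmitri.
No chain forces Luca (or any of the others) ahead of Dmitri.

Farah, Kofi, Nora, Oliver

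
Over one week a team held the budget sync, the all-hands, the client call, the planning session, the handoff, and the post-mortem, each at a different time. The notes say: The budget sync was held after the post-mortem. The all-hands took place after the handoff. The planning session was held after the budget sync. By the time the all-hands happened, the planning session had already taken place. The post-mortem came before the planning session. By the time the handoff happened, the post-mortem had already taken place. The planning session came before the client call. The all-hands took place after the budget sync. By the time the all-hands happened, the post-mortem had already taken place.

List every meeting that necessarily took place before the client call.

Directly stated before the client call: the planning session.
The budget sync reaches the client call via the budget sync → the planning session → the client call.
The post-mortem reaches the client call via the post-mortem → the planning session → the client call.
No chain forces the handoff (or any of the others) ahead of the client call.

the budget sync, the planning session, the post-mortem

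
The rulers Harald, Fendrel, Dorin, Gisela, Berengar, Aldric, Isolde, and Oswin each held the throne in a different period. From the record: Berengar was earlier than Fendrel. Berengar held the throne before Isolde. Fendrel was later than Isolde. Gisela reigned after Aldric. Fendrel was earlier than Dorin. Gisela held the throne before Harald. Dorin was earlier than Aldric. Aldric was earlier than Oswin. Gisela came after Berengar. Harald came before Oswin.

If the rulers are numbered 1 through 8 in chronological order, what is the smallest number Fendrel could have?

3

Berengar and Isolde must both come before Fendrel — 2 forced predecessors.
Nothing else is forced ahead of Fendrel, so their earliest slot is position 2 + 1 = 3.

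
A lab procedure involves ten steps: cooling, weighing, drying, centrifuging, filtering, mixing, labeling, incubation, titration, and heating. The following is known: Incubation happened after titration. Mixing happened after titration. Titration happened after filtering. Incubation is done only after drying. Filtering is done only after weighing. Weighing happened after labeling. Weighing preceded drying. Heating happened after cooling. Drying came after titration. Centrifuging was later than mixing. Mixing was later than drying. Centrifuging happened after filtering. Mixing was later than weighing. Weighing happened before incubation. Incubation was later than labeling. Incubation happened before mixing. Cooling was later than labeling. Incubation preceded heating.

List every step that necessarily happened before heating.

Directly stated before heating: cooling and incubation.
Drying reaches heating via drying → incubation → heating.
Filtering reaches heating via filtering → titration → incubation → heating.
Labeling reaches heating via labeling → cooling → heating.
Likewise titration and weighing each reach heating by chaining the stated constraints.
No chain forces centrifuging (or any of the others) ahead of heating.

cooling, drying, filtering, incubation, labeling, titration, weighing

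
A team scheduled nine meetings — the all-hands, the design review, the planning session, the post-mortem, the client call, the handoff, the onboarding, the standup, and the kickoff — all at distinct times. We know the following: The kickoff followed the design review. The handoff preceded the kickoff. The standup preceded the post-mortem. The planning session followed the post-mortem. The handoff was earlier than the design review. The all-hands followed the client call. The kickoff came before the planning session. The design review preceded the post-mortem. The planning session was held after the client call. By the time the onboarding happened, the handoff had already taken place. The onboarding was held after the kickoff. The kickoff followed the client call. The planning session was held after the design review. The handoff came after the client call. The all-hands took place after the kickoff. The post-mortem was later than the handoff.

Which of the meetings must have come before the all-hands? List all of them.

Directly stated before the all-hands: the client call and the kickoff.
The design review reaches the all-hands via the design review → the kickoff → the all-hands.
The handoff reaches the all-hands via the handoff → the kickoff → the all-hands.
No chain forces the standup (or any of the others) ahead of the all-hands.

the client call, the design review, the handoff, the kickoff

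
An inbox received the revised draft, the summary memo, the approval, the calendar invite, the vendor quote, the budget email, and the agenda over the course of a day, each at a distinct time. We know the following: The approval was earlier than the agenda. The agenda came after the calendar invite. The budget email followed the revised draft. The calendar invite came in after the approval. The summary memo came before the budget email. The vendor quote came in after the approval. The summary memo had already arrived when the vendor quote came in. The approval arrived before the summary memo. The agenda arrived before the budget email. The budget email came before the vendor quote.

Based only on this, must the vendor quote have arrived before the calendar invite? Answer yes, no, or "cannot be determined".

Tracing the constraints gives the calendar invite → the agenda → the budget email → the vendor quote, so the calendar invite must come before the vendor quote.
That means the vendor quote cannot be before the calendar invite.

no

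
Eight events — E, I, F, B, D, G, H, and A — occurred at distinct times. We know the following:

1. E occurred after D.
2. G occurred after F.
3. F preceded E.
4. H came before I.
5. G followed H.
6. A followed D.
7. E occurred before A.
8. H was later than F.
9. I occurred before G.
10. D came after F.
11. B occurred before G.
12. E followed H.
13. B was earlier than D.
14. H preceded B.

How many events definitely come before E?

4

Directly stated before E: D, F, and H.
B reaches E via B → D → E.
No chain forces G (or any of the others) ahead of E.
That's B, D, F, and H — 4 in all.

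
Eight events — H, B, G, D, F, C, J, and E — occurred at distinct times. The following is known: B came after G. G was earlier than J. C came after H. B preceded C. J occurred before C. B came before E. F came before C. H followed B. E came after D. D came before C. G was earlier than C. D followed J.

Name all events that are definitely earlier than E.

B, D, G, J

Directly stated before E: B and D.
G reaches E via G → B → E.
J reaches E via J → D → E.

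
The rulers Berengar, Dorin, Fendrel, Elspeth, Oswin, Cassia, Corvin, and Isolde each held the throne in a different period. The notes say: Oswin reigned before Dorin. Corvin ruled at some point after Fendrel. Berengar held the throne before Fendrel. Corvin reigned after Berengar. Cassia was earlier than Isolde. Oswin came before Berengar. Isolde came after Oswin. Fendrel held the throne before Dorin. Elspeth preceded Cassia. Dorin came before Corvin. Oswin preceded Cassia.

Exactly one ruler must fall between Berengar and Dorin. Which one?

Fendrel

Tracing the constraints gives Berengar → Fendrel → Dorin, so Fendrel sits after Berengar and before Dorin.
No other ruler is forced both after Berengar and before Dorin.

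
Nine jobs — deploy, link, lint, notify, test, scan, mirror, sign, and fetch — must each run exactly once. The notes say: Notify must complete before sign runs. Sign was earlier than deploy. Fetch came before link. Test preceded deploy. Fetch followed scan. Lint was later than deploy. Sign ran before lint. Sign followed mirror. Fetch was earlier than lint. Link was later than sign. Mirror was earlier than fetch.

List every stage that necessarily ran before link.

fetch, mirror, notify, scan, sign

Directly stated before link: fetch and sign.
Mirror reaches link via mirror → fetch → link.
Notify reaches link via notify → sign → link.
Scan reaches link via scan → fetch → link.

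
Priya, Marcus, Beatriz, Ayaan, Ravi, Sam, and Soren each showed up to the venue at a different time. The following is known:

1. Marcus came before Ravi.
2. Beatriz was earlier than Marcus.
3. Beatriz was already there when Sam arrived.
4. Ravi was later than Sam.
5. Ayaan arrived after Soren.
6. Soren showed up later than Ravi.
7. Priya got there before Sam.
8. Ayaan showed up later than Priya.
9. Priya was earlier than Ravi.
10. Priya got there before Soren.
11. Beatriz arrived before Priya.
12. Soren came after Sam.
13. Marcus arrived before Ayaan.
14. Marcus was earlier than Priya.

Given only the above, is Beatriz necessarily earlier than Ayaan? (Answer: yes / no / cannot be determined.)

yes

Chain the constraints: Beatriz → Priya → Ayaan. Each link is directly stated, so Beatriz comes before Ayaan.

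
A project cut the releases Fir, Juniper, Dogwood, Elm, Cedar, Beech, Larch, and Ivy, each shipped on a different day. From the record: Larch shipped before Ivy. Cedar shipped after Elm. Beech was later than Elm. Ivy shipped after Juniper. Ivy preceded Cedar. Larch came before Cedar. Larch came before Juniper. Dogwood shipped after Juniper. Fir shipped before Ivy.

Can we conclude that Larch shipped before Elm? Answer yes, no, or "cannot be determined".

cannot be determined

No chain of stated constraints runs from Larch to Elm, and none runs from Elm to Larch either.
So the relative order of Larch and Elm is not fixed by the given facts.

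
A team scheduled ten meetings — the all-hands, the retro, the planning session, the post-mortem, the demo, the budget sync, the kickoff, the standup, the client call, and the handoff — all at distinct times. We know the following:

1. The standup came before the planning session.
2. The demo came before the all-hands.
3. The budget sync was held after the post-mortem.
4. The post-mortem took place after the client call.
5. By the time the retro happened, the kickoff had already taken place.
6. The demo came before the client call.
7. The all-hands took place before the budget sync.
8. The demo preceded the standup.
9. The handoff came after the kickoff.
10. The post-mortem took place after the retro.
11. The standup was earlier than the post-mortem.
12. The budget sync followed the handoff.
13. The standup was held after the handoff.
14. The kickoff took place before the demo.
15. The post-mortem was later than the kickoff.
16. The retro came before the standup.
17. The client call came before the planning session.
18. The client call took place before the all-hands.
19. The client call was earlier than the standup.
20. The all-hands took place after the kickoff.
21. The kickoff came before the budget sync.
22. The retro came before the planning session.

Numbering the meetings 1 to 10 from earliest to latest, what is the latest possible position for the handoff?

6

The handoff must come before the budget sync, the planning session, the post-mortem, and the standup — 4 meetings forced after it.
Everything else can be placed before the handoff in some valid order, so the handoff can sit as late as position 10 − 4 = 6.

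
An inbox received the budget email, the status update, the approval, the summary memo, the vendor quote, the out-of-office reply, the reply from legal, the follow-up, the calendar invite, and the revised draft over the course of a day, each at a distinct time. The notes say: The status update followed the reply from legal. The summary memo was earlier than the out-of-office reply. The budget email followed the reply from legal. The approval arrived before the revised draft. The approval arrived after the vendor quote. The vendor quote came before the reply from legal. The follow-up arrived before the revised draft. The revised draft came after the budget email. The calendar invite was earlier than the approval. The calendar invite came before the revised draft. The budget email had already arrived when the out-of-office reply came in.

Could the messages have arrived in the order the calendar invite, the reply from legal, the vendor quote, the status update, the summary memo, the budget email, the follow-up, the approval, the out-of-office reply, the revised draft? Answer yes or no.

no

The constraints require the vendor quote before the reply from legal, but in the proposed sequence the reply from legal appears ahead of the vendor quote. That one violation is enough.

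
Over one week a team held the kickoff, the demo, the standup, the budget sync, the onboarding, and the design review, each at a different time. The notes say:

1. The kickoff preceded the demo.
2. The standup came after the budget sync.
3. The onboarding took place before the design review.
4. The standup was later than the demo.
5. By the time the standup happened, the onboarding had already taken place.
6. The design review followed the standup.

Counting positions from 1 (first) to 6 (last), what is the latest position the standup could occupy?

The standup must come before the design review — 1 meeting forced after it.
Everything else can be placed before the standup in some valid order, so the standup can sit as late as position 6 − 1 = 5.

5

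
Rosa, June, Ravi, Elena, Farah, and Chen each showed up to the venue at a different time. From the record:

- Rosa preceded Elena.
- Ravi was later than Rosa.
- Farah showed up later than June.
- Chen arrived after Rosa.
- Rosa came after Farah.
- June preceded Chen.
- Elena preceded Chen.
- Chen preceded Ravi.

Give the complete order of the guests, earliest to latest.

The constraints fix every adjacent pair, so only one ordering works:
June → Farah → Rosa → Elena → Chen → Ravi.

June, Farah, Rosa, Elena, Chen, Ravi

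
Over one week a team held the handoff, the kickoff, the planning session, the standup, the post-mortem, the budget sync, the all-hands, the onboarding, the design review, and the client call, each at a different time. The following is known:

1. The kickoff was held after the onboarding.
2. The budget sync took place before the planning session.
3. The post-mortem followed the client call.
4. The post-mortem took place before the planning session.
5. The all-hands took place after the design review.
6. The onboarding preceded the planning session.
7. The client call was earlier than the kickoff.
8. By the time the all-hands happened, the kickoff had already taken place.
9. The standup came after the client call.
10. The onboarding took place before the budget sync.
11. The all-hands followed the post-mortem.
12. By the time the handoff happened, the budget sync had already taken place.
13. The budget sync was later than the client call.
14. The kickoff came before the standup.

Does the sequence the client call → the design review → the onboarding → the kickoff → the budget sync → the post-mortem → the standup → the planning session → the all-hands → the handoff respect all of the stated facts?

Check each stated constraint against the proposed order — e.g. the client call is ahead of the standup; the design review is ahead of the all-hands. Every pair is in the required order; nothing is violated.

yes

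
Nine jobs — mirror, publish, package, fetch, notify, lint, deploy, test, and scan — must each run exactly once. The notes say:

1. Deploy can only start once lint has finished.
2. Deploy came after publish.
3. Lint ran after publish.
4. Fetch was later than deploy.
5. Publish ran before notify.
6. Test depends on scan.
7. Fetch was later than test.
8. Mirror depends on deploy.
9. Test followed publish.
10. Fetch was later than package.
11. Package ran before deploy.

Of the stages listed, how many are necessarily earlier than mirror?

Directly stated before mirror: deploy.
Lint reaches mirror via lint → deploy → mirror.
Package reaches mirror via package → deploy → mirror.
Publish reaches mirror via publish → deploy → mirror.
No chain forces fetch (or any of the others) ahead of mirror.
That's deploy, lint, package, and publish — 4 in all.

4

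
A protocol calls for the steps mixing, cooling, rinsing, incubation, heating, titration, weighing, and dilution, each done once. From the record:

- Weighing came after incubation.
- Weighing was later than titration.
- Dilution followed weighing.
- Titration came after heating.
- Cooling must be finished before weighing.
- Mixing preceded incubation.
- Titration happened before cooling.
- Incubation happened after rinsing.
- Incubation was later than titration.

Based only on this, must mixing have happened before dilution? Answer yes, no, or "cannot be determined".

Chain the constraints: mixing → incubation → weighing → dilution. Each link is directly stated, so mixing comes before dilution.

yes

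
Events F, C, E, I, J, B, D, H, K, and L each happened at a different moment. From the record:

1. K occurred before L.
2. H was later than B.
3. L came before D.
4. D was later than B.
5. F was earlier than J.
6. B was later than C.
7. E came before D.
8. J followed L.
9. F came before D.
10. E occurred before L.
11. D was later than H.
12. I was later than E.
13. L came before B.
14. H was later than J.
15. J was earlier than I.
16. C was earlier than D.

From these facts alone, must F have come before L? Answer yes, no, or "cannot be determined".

No chain of stated constraints runs from F to L, and none runs from L to F either.
So the relative order of F and L is not fixed by the given facts.

cannot be determined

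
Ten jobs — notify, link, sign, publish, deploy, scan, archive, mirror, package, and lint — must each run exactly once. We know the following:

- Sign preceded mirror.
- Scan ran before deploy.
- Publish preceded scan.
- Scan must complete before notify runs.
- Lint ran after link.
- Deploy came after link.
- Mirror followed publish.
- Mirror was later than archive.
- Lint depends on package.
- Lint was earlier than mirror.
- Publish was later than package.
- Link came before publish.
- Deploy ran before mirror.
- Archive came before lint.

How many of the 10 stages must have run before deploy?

4

Directly stated before deploy: link and scan.
Package reaches deploy via package → publish → scan → deploy.
Publish reaches deploy via publish → scan → deploy.
No chain forces notify (or any of the others) ahead of deploy.
That's link, package, publish, and scan — 4 in all.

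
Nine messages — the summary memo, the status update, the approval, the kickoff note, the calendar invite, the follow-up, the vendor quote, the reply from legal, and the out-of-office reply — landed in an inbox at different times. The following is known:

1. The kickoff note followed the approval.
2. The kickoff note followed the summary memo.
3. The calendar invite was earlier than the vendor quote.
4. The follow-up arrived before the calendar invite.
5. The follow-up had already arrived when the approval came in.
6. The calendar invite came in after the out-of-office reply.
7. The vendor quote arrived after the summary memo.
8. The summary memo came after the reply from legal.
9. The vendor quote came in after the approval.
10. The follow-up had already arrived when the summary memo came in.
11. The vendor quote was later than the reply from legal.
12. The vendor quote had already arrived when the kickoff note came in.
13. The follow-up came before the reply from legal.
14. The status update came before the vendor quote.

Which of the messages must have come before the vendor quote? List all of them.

the approval, the calendar invite, the follow-up, the out-of-office reply, the reply from legal, the status update, the summary memo

Directly stated before the vendor quote: the approval, the calendar invite, the reply from legal, the status update, and the summary memo.
The follow-up reaches the vendor quote via the follow-up → the calendar invite → the vendor quote.
The out-of-office reply reaches the vendor quote via the out-of-office reply → the calendar invite → the vendor quote.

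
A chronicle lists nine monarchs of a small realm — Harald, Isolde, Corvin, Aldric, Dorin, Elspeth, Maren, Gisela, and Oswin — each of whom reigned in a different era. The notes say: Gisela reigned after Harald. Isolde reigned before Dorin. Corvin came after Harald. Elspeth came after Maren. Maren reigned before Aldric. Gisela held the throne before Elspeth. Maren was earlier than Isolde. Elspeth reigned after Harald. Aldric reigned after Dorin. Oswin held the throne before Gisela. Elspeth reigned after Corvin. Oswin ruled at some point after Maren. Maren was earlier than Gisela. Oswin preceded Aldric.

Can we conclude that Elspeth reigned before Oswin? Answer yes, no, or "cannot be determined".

no

Tracing the constraints gives Oswin → Gisela → Elspeth, so Oswin must come before Elspeth.
That means Elspeth cannot be before Oswin.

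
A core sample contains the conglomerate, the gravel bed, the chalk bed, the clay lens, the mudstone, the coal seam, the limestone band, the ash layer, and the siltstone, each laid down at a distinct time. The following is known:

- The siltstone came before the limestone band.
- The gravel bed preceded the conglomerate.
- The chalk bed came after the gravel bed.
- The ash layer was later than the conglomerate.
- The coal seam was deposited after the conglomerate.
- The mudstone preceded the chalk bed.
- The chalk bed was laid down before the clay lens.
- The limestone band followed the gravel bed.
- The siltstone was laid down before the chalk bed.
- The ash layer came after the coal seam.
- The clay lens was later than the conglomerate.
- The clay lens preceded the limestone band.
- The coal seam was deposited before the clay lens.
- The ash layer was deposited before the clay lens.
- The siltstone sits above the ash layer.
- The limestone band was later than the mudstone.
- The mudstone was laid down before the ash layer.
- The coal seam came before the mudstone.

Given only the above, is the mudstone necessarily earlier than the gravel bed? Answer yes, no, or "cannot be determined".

Tracing the constraints gives the gravel bed → the conglomerate → the coal seam → the mudstone, so the gravel bed must come before the mudstone.
That means the mudstone cannot be before the gravel bed.

no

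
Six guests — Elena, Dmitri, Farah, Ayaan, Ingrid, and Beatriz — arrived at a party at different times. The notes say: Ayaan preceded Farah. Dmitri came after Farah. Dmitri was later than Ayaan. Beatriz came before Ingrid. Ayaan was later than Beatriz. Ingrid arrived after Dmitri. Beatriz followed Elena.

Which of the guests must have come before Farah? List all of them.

Directly stated before Farah: Ayaan.
Beatriz reaches Farah via Beatriz → Ayaan → Farah.
Elena reaches Farah via Elena → Beatriz → Ayaan → Farah.
No chain forces Ingrid (or any of the others) ahead of Farah.

Ayaan, Beatriz, Elena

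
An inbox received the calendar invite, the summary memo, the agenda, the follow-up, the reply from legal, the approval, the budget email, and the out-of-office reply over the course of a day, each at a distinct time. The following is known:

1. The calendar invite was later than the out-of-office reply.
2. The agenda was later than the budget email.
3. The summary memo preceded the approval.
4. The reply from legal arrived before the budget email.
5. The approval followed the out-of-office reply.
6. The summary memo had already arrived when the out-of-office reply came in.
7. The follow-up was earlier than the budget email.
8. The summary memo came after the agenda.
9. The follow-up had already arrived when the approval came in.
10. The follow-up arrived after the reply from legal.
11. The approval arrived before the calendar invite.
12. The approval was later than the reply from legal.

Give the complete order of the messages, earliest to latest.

the reply from legal, the follow-up, the budget email, the agenda, the summary memo, the out-of-office reply, the approval, the calendar invite

The constraints fix every adjacent pair, so only one ordering works:
the reply from legal → the follow-up → the budget email → the agenda → the summary memo → the out-of-office reply → the approval → the calendar invite.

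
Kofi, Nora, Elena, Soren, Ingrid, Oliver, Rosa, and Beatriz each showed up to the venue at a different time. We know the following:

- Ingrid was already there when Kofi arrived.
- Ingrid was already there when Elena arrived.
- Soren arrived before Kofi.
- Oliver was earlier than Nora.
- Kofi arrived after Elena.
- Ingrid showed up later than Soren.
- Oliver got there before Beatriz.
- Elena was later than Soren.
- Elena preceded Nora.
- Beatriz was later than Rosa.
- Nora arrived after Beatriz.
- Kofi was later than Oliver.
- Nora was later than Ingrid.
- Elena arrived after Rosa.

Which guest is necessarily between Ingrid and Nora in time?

Tracing the constraints gives Ingrid → Elena → Nora, so Elena sits after Ingrid and before Nora.
No other guest is forced both after Ingrid and before Nora.

Elena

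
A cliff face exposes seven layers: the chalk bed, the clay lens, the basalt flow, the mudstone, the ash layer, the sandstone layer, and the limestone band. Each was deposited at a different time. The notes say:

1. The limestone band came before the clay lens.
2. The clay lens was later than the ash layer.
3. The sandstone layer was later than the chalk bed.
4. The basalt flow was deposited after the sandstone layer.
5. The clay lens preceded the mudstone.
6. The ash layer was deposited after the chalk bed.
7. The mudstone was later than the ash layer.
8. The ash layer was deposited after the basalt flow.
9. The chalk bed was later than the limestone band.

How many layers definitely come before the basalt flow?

3

Directly stated before the basalt flow: the sandstone layer.
The chalk bed reaches the basalt flow via the chalk bed → the sandstone layer → the basalt flow.
The limestone band reaches the basalt flow via the limestone band → the chalk bed → the sandstone layer → the basalt flow.
No chain forces the clay lens (or any of the others) ahead of the basalt flow.
That's the chalk bed, the limestone band, and the sandstone layer — 3 in all.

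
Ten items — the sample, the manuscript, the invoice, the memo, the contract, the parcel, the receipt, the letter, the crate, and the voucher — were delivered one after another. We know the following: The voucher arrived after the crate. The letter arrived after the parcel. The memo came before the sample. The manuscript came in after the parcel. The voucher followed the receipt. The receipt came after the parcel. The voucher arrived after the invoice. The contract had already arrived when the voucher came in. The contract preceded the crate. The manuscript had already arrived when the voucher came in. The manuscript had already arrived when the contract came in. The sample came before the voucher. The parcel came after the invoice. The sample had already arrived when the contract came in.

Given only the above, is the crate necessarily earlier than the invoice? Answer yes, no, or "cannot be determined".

Tracing the constraints gives the invoice → the parcel → the manuscript → the contract → the crate, so the invoice must come before the crate.
That means the crate cannot be before the invoice.

no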